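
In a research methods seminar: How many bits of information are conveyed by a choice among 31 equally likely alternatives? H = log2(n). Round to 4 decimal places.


H = log2(n)
H = log2(31)
= 4.9542


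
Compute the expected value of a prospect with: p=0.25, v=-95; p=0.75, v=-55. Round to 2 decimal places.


EU = sum(p_i * v_i)
0.25 * -95 = -23.75
0.75 * -55 = -41.25
EU = -23.75 + -41.25
= -65.00


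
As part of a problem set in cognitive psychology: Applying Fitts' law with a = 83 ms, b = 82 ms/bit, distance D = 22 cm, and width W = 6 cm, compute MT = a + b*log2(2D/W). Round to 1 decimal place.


MT = 83 + 82 * log2(2*22/6)
2D/W = 7.333333
log2(7.333333) = 2.8745
MT = 83 + 82 * 2.8745
= 318.7 ms


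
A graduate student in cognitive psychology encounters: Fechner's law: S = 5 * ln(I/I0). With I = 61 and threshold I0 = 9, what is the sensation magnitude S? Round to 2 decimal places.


S = 5 * ln(61/9)
I/I0 = 6.777778
ln(6.777778) = 1.9136
S = 5 * 1.9136
= 9.57


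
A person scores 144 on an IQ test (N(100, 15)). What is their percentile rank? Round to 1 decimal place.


z = (IQ - mean) / SD
z = (144 - 100) / 15 = 2.9333
Percentile = Phi(2.9333) * 100
Phi(2.9333) = 0.998323
= 99.8


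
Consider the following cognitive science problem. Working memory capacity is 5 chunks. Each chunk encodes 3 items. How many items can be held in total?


Total items = chunks * items_per_chunk
= 5 * 3
= 15


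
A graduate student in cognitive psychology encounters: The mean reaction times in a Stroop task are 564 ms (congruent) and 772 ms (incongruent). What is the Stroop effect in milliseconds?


Stroop effect = RT(incongruent) - RT(congruent)
= 772 - 564
= 208 ms


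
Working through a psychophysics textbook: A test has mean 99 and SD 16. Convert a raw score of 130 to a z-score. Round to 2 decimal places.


z = (X - mu) / sigma
= (130 - 99) / 16
= 31 / 16
= 1.94


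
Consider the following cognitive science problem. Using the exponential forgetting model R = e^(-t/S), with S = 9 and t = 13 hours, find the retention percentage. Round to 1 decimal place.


R = e^(-t/S)
-t/S = -13/9 = -1.444444
R = e^(-1.444444) = 0.235877
Percentage = 0.235877 * 100
= 23.6


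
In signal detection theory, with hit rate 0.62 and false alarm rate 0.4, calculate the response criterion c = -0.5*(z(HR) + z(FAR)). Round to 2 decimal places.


c = -0.5 * (z(HR) + z(FAR))
z(0.62) = 0.3055
z(0.4) = -0.2533
c = -0.5 * (0.3055 + -0.2533)
= -0.5 * 0.0522
= -0.03


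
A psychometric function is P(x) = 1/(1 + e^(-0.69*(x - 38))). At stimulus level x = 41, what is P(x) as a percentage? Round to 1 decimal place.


P(x) = 1/(1 + e^(-0.69*(41 - 38)))
Exponent = -0.69 * 3 = -2.07
e^(-2.07) = 0.126186
P = 1/(1 + 0.126186) = 0.887953
Percentage = 88.8


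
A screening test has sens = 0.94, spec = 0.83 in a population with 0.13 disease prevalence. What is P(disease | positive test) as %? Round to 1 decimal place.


PPV = (sens * prev) / (sens * prev + (1-spec) * (1-prev))
Numerator = 0.94 * 0.13 = 0.1222
P(positive and no disease) = (1 - spec) * (1 - prev) = (1 - 0.83) * (1 - 0.13) = 0.1479
Denominator = 0.1222 + 0.1479 = 0.2701
PPV = 0.1222 / 0.2701 = 0.452425
As percentage = 45.2


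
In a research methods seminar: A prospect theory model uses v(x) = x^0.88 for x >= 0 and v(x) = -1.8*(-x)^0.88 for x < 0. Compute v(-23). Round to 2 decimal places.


Since x = -23 < 0, use v(x) = -lambda*(-x)^alpha
(-x) = 23
23^0.88 = 15.7878
v(-23) = -1.8 * 15.7878
= -28.42


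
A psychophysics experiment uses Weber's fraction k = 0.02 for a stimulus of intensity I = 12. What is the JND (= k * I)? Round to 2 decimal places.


JND = k * I
JND = 0.02 * 12
= 0.24


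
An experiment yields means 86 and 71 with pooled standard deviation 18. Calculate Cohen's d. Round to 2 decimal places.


Cohen's d = (M1 - M2) / S_pooled
= (86 - 71) / 18
= 15 / 18
= 0.83


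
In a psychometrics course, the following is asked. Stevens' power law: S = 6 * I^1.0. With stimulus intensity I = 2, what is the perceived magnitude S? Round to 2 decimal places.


S = 6 * 2^1.0
2^1.0 = 2.0
S = 6 * 2.0
= 12.00


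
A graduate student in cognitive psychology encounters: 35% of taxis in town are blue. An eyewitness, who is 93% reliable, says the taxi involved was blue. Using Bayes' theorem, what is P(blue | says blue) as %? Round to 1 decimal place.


P(blue | says blue) = P(says blue | blue)*P(blue) / [P(says blue | blue)*P(blue) + P(says blue | not blue)*P(not blue)]
Numerator = 0.93 * 0.35 = 0.3255
False identification = 0.07 * 0.65 = 0.0455
P = 0.3255 / (0.3255 + 0.0455)
= 0.3255 / 0.371
As percentage = 87.7


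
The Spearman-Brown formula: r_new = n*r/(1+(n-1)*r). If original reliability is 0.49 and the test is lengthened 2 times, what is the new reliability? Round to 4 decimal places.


r_new = n*r / (1 + (n-1)*r)
Numerator = 2 * 0.49 = 0.98
Denominator = 1 + 1 * 0.49 = 1.49
r_new = 0.98 / 1.49
= 0.6577


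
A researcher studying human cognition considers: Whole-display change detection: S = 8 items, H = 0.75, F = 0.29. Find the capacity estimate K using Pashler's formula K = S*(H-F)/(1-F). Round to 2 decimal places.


K = S * (H - F) / (1 - F)
H - F = 0.46
1 - F = 0.71
K = 8 * 0.46 / 0.71
= 5.18


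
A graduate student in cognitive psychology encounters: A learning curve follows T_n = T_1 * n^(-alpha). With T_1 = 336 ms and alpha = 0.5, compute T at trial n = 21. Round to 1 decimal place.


T_n = 336 * 21^(-0.5)
21^(-0.5) = 0.218218
T_n = 336 * 0.218218
= 73.3 ms


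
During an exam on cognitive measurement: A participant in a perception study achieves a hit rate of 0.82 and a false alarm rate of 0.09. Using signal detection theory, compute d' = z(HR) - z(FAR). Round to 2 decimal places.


d' = z(HR) - z(FAR)
z(0.82) = 0.9154
z(0.09) = -1.3408
d' = 0.9154 - -1.3408
= 2.26


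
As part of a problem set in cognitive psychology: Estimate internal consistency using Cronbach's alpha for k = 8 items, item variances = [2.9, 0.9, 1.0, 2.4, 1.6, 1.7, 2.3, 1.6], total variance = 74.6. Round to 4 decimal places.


alpha = (k/(k-1)) * (1 - sum(s_i^2)/s_total^2)
sum(item variances) = 14.4
k/(k-1) = 8/7 = 1.142857
1 - 14.4/74.6 = 1 - 0.193029 = 0.806971
alpha = 1.142857 * 0.806971
= 0.9223


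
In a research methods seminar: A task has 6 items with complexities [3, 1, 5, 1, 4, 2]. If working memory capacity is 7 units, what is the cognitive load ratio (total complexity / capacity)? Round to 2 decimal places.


Total complexity = 3 + 1 + 5 + 1 + 4 + 2 = 16
Load = total / capacity = 16 / 7
= 2.29


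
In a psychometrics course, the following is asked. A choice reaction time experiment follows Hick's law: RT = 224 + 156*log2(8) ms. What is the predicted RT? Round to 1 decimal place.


RT = 224 + 156 * log2(8)
log2(8) = 3.0
RT = 224 + 156 * 3.0
= 224 + 468.0
= 692.0 ms


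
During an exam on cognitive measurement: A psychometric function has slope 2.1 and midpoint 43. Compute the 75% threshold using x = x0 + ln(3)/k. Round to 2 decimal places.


At P = 0.75: 0.75 = 1/(1 + e^(-k*(x-x0)))
Solving: e^(-k*(x-x0)) = 1/3
x = x0 + ln(3)/k
ln(3) = 1.0986
x = 43 + 1.0986/2.1
= 43 + 0.5231
= 43.52


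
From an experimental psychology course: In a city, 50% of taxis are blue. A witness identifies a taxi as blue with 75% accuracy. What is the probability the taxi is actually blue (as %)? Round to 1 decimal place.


P(blue | says blue) = P(says blue | blue)*P(blue) / [P(says blue | blue)*P(blue) + P(says blue | not blue)*P(not blue)]
Numerator = 0.75 * 0.5 = 0.375
False identification = 0.25 * 0.5 = 0.125
P = 0.375 / (0.375 + 0.125)
= 0.375 / 0.5
As percentage = 75.0


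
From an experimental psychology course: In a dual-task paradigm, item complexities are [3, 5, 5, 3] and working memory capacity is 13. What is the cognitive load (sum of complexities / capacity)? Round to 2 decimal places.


Total complexity = 3 + 5 + 5 + 3 = 16
Load = total / capacity = 16 / 13
= 1.23


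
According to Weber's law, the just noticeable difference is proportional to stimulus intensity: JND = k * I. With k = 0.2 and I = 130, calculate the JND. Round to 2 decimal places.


JND = k * I
JND = 0.2 * 130
= 26.00


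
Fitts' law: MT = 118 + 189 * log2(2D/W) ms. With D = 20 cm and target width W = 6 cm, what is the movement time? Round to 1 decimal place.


MT = 118 + 189 * log2(2*20/6)
2D/W = 6.666667
log2(6.666667) = 2.737
MT = 118 + 189 * 2.737
= 635.3 ms


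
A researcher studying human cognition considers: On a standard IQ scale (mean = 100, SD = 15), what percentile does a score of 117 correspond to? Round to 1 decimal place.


z = (IQ - mean) / SD
z = (117 - 100) / 15 = 1.1333
Percentile = Phi(1.1333) * 100
Phi(1.1333) = 0.871456
= 87.1


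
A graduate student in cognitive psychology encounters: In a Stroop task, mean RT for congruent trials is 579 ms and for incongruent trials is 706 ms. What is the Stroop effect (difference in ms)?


Stroop effect = RT(incongruent) - RT(congruent)
= 706 - 579
= 127 ms


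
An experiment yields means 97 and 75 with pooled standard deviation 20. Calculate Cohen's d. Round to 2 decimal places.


Cohen's d = (M1 - M2) / S_pooled
= (97 - 75) / 20
= 22 / 20
= 1.10


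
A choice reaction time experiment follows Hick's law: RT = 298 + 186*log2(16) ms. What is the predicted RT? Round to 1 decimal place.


RT = 298 + 186 * log2(16)
log2(16) = 4.0
RT = 298 + 186 * 4.0
= 298 + 744.0
= 1042.0 ms


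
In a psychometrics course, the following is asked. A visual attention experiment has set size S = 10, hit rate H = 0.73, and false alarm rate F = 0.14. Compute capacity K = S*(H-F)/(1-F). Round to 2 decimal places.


K = S * (H - F) / (1 - F)
H - F = 0.59
1 - F = 0.86
K = 10 * 0.59 / 0.86
= 6.86


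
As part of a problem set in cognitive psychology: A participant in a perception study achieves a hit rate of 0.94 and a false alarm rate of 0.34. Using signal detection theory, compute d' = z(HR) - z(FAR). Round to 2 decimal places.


d' = z(HR) - z(FAR)
z(0.94) = 1.5548
z(0.34) = -0.4125
d' = 1.5548 - -0.4125
= 1.97


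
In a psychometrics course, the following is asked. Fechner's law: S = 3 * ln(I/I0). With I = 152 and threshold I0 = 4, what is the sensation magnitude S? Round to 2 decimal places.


S = 3 * ln(152/4)
I/I0 = 38.0
ln(38.0) = 3.6376
S = 3 * 3.6376
= 10.91


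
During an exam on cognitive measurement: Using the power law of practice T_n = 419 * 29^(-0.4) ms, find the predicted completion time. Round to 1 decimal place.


T_n = 419 * 29^(-0.4)
29^(-0.4) = 0.26004
T_n = 419 * 0.26004
= 109.0 ms


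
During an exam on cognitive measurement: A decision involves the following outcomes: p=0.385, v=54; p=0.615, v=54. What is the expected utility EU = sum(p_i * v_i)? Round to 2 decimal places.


EU = sum(p_i * v_i)
0.385 * 54 = 20.79
0.615 * 54 = 33.21
EU = 20.79 + 33.21
= 54.00


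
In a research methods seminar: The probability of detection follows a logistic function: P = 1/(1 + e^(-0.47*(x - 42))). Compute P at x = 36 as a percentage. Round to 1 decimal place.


P(x) = 1/(1 + e^(-0.47*(36 - 42)))
Exponent = -0.47 * -6 = 2.82
e^(2.82) = 16.776851
P = 1/(1 + 16.776851) = 0.056253
Percentage = 5.6


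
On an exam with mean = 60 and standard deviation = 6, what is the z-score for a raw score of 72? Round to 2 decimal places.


z = (X - mu) / sigma
= (72 - 60) / 6
= 12 / 6
= 2.00


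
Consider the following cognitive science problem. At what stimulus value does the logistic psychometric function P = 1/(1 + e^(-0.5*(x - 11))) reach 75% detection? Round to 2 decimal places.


At P = 0.75: 0.75 = 1/(1 + e^(-k*(x-x0)))
Solving: e^(-k*(x-x0)) = 1/3
x = x0 + ln(3)/k
ln(3) = 1.0986
x = 11 + 1.0986/0.5
= 11 + 2.1972
= 13.20


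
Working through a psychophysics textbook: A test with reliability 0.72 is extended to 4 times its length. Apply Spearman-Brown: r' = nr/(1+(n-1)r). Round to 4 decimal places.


r_new = n*r / (1 + (n-1)*r)
Numerator = 4 * 0.72 = 2.88
Denominator = 1 + 3 * 0.72 = 3.16
r_new = 2.88 / 3.16
= 0.9114


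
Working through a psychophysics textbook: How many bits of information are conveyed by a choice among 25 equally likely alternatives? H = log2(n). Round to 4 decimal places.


H = log2(n)
H = log2(25)
= 4.6439


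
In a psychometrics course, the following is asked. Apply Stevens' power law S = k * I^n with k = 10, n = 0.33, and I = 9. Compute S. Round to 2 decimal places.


S = 10 * 9^0.33
9^0.33 = 2.0649
S = 10 * 2.0649
= 20.65


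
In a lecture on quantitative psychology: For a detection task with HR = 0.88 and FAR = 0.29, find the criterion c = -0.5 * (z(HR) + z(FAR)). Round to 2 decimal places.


c = -0.5 * (z(HR) + z(FAR))
z(0.88) = 1.175
z(0.29) = -0.5534
c = -0.5 * (1.175 + -0.5534)
= -0.5 * 0.6216
= -0.31


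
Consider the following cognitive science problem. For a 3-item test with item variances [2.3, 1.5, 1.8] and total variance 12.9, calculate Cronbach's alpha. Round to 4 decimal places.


alpha = (k/(k-1)) * (1 - sum(s_i^2)/s_total^2)
sum(item variances) = 5.6
k/(k-1) = 3/2 = 1.5
1 - 5.6/12.9 = 1 - 0.434109 = 0.565891
alpha = 1.5 * 0.565891
= 0.8488


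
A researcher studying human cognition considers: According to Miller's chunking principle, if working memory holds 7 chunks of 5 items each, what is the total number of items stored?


Total items = chunks * items_per_chunk
= 7 * 5
= 35


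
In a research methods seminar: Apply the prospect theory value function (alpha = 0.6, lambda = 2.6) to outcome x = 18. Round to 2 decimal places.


Since x = 18 >= 0, use v(x) = x^0.6
18^0.6 = 5.6645
v(18) = 5.66


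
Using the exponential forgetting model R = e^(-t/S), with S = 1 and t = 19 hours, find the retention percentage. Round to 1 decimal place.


R = e^(-t/S)
-t/S = -19/1 = -19.0
R = e^(-19.0) = 0.0
Percentage = 0.0 * 100
= 0.0


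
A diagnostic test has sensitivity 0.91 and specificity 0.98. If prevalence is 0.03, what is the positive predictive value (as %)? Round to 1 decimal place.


PPV = (sens * prev) / (sens * prev + (1-spec) * (1-prev))
Numerator = 0.91 * 0.03 = 0.0273
P(positive and no disease) = (1 - spec) * (1 - prev) = (1 - 0.98) * (1 - 0.03) = 0.0194
Denominator = 0.0273 + 0.0194 = 0.0467
PPV = 0.0273 / 0.0467 = 0.584582
As percentage = 58.5


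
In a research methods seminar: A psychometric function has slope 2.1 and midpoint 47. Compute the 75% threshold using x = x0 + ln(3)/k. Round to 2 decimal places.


At P = 0.75: 0.75 = 1/(1 + e^(-k*(x-x0)))
Solving: e^(-k*(x-x0)) = 1/3
x = x0 + ln(3)/k
ln(3) = 1.0986
x = 47 + 1.0986/2.1
= 47 + 0.5231
= 47.52


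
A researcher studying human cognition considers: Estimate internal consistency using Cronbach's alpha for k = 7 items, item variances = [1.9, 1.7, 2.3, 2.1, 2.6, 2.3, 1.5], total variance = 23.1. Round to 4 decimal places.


alpha = (k/(k-1)) * (1 - sum(s_i^2)/s_total^2)
sum(item variances) = 14.4
k/(k-1) = 7/6 = 1.166667
1 - 14.4/23.1 = 1 - 0.623377 = 0.376623
alpha = 1.166667 * 0.376623
= 0.4394


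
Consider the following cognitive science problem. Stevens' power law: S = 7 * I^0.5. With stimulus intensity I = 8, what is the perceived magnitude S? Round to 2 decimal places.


S = 7 * 8^0.5
8^0.5 = 2.8284
S = 7 * 2.8284
= 19.80


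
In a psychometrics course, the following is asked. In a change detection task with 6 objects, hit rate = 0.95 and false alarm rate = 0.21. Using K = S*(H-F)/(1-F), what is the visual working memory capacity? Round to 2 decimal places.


K = S * (H - F) / (1 - F)
H - F = 0.74
1 - F = 0.79
K = 6 * 0.74 / 0.79
= 5.62


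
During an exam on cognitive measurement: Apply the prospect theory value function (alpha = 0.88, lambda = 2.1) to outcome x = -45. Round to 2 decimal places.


Since x = -45 < 0, use v(x) = -lambda*(-x)^alpha
(-x) = 45
45^0.88 = 28.4988
v(-45) = -2.1 * 28.4988
= -59.85


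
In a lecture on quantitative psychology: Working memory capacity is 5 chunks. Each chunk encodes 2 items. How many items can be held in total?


Total items = chunks * items_per_chunk
= 5 * 2
= 10


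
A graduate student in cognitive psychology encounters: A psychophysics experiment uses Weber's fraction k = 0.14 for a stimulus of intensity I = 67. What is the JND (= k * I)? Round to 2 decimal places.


JND = k * I
JND = 0.14 * 67
= 9.38


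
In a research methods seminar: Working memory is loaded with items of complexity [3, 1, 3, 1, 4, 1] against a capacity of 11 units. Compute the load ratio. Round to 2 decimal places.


Total complexity = 3 + 1 + 3 + 1 + 4 + 1 = 13
Load = total / capacity = 13 / 11
= 1.18


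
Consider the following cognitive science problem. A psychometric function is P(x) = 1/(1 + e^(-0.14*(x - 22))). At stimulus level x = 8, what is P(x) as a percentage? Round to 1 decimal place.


P(x) = 1/(1 + e^(-0.14*(8 - 22)))
Exponent = -0.14 * -14 = 1.96
e^(1.96) = 7.099327
P = 1/(1 + 7.099327) = 0.123467
Percentage = 12.3


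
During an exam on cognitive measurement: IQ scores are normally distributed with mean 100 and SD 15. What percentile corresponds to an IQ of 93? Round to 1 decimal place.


z = (IQ - mean) / SD
z = (93 - 100) / 15 = -0.4667
Percentile = Phi(-0.4667) * 100
Phi(-0.4667) = 0.320357
= 32.0


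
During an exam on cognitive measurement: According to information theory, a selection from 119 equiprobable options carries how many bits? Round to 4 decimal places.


H = log2(n)
H = log2(119)
= 6.8948


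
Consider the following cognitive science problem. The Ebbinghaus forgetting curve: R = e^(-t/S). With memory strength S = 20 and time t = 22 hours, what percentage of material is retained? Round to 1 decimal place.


R = e^(-t/S)
-t/S = -22/20 = -1.1
R = e^(-1.1) = 0.332871
Percentage = 0.332871 * 100
= 33.3


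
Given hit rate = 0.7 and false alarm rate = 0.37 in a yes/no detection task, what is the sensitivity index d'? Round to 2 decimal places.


d' = z(HR) - z(FAR)
z(0.7) = 0.5244
z(0.37) = -0.3319
d' = 0.5244 - -0.3319
= 0.86


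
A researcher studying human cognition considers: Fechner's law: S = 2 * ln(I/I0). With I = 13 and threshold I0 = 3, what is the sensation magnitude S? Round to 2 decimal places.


S = 2 * ln(13/3)
I/I0 = 4.333333
ln(4.333333) = 1.4663
S = 2 * 1.4663
= 2.93


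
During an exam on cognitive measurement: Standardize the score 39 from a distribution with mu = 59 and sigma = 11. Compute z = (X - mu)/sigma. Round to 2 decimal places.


z = (X - mu) / sigma
= (39 - 59) / 11
= -20 / 11
= -1.82


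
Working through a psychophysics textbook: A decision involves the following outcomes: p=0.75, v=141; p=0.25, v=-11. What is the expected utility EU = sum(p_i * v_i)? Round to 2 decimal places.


EU = sum(p_i * v_i)
0.75 * 141 = 105.75
0.25 * -11 = -2.75
EU = 105.75 + -2.75
= 103.00


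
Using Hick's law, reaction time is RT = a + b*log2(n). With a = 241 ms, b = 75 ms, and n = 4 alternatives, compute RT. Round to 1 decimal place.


RT = 241 + 75 * log2(4)
log2(4) = 2.0
RT = 241 + 75 * 2.0
= 241 + 150.0
= 391.0 ms


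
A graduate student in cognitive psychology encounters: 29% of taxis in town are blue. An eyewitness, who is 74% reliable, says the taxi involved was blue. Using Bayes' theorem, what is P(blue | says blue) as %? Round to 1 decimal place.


P(blue | says blue) = P(says blue | blue)*P(blue) / [P(says blue | blue)*P(blue) + P(says blue | not blue)*P(not blue)]
Numerator = 0.74 * 0.29 = 0.2146
False identification = 0.26 * 0.71 = 0.1846
P = 0.2146 / (0.2146 + 0.1846)
= 0.2146 / 0.3992
As percentage = 53.8


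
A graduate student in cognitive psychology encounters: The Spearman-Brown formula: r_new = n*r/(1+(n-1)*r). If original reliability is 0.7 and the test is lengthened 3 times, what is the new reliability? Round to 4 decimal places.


r_new = n*r / (1 + (n-1)*r)
Numerator = 3 * 0.7 = 2.1
Denominator = 1 + 2 * 0.7 = 2.4
r_new = 2.1 / 2.4
= 0.8750


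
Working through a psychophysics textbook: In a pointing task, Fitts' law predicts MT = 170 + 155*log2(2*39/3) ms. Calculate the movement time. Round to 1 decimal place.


MT = 170 + 155 * log2(2*39/3)
2D/W = 26.0
log2(26.0) = 4.7004
MT = 170 + 155 * 4.7004
= 898.6 ms


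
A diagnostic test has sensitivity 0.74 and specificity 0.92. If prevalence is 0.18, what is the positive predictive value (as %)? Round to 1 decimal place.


PPV = (sens * prev) / (sens * prev + (1-spec) * (1-prev))
Numerator = 0.74 * 0.18 = 0.1332
P(positive and no disease) = (1 - spec) * (1 - prev) = (1 - 0.92) * (1 - 0.18) = 0.0656
Denominator = 0.1332 + 0.0656 = 0.1988
PPV = 0.1332 / 0.1988 = 0.67002
As percentage = 67.0


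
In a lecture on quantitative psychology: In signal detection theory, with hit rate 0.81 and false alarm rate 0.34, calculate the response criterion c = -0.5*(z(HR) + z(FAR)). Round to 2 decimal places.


c = -0.5 * (z(HR) + z(FAR))
z(0.81) = 0.8779
z(0.34) = -0.4125
c = -0.5 * (0.8779 + -0.4125)
= -0.5 * 0.4654
= -0.23


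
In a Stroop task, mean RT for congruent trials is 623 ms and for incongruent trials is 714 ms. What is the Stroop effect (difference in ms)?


Stroop effect = RT(incongruent) - RT(congruent)
= 714 - 623
= 91 ms


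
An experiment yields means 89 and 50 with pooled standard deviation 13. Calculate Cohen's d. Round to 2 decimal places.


Cohen's d = (M1 - M2) / S_pooled
= (89 - 50) / 13
= 39 / 13
= 3.00


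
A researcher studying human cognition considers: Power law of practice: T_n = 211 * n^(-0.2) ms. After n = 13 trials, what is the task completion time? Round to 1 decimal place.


T_n = 211 * 13^(-0.2)
13^(-0.2) = 0.598703
T_n = 211 * 0.598703
= 126.3 ms


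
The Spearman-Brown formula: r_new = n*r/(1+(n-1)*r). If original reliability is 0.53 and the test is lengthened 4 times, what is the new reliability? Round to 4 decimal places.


r_new = n*r / (1 + (n-1)*r)
Numerator = 4 * 0.53 = 2.12
Denominator = 1 + 3 * 0.53 = 2.59
r_new = 2.12 / 2.59
= 0.8185


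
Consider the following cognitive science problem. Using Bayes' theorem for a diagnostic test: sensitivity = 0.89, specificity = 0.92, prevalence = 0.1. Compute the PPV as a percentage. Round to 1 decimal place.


PPV = (sens * prev) / (sens * prev + (1-spec) * (1-prev))
Numerator = 0.89 * 0.1 = 0.089
P(positive and no disease) = (1 - spec) * (1 - prev) = (1 - 0.92) * (1 - 0.1) = 0.072
Denominator = 0.089 + 0.072 = 0.161
PPV = 0.089 / 0.161 = 0.552795
As percentage = 55.3


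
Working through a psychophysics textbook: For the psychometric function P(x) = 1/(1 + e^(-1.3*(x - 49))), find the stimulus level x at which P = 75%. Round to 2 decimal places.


At P = 0.75: 0.75 = 1/(1 + e^(-k*(x-x0)))
Solving: e^(-k*(x-x0)) = 1/3
x = x0 + ln(3)/k
ln(3) = 1.0986
x = 49 + 1.0986/1.3
= 49 + 0.8451
= 49.85


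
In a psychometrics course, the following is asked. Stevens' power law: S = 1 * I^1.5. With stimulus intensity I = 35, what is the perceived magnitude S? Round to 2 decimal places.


S = 1 * 35^1.5
35^1.5 = 207.0628
S = 1 * 207.0628
= 207.06


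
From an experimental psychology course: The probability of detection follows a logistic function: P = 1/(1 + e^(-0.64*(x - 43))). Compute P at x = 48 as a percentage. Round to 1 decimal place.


P(x) = 1/(1 + e^(-0.64*(48 - 43)))
Exponent = -0.64 * 5 = -3.2
e^(-3.2) = 0.040762
P = 1/(1 + 0.040762) = 0.960834
Percentage = 96.1


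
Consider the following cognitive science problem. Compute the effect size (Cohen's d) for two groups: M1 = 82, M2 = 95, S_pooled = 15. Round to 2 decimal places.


Cohen's d = (M1 - M2) / S_pooled
= (82 - 95) / 15
= -13 / 15
= -0.87


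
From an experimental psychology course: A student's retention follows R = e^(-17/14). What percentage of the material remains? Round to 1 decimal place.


R = e^(-t/S)
-t/S = -17/14 = -1.214286
R = e^(-1.214286) = 0.296922
Percentage = 0.296922 * 100
= 29.7


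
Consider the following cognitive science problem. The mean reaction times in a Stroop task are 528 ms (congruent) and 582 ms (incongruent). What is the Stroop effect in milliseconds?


Stroop effect = RT(incongruent) - RT(congruent)
= 582 - 528
= 54 ms


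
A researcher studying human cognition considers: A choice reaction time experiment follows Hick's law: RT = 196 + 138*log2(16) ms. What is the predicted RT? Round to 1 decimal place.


RT = 196 + 138 * log2(16)
log2(16) = 4.0
RT = 196 + 138 * 4.0
= 196 + 552.0
= 748.0 ms


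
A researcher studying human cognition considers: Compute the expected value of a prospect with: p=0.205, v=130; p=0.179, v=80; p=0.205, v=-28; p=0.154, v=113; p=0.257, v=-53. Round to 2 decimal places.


EU = sum(p_i * v_i)
0.205 * 130 = 26.65
0.179 * 80 = 14.32
0.205 * -28 = -5.74
0.154 * 113 = 17.402
0.257 * -53 = -13.621
EU = 26.65 + 14.32 + -5.74 + 17.402 + -13.621
= 39.01


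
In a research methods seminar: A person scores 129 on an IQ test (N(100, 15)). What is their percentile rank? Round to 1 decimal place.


z = (IQ - mean) / SD
z = (129 - 100) / 15 = 1.9333
Percentile = Phi(1.9333) * 100
Phi(1.9333) = 0.9734
= 97.3


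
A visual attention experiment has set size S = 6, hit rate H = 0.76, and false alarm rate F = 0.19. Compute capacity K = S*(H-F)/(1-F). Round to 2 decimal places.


K = S * (H - F) / (1 - F)
H - F = 0.57
1 - F = 0.81
K = 6 * 0.57 / 0.81
= 4.22


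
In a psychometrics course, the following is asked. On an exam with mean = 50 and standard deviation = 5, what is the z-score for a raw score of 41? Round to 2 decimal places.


z = (X - mu) / sigma
= (41 - 50) / 5
= -9 / 5
= -1.80


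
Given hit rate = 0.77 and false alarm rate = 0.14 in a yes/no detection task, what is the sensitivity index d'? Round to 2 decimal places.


d' = z(HR) - z(FAR)
z(0.77) = 0.7388
z(0.14) = -1.0803
d' = 0.7388 - -1.0803
= 1.82


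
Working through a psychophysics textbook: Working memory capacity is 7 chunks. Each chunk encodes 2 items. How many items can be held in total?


Total items = chunks * items_per_chunk
= 7 * 2
= 14


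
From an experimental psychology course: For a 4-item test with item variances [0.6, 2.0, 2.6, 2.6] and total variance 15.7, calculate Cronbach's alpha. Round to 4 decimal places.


alpha = (k/(k-1)) * (1 - sum(s_i^2)/s_total^2)
sum(item variances) = 7.8
k/(k-1) = 4/3 = 1.333333
1 - 7.8/15.7 = 1 - 0.496815 = 0.503185
alpha = 1.333333 * 0.503185
= 0.6709


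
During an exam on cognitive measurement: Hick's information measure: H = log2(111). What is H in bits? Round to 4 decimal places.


H = log2(n)
H = log2(111)
= 6.7944


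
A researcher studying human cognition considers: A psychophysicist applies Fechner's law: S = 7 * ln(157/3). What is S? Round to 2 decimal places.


S = 7 * ln(157/3)
I/I0 = 52.333333
ln(52.333333) = 3.9576
S = 7 * 3.9576
= 27.70


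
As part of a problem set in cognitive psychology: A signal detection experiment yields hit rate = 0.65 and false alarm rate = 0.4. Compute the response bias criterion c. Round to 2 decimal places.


c = -0.5 * (z(HR) + z(FAR))
z(0.65) = 0.3853
z(0.4) = -0.2533
c = -0.5 * (0.3853 + -0.2533)
= -0.5 * 0.132
= -0.07


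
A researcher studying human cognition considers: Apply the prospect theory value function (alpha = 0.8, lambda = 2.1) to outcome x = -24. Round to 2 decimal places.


Since x = -24 < 0, use v(x) = -lambda*(-x)^alpha
(-x) = 24
24^0.8 = 12.7107
v(-24) = -2.1 * 12.7107
= -26.69


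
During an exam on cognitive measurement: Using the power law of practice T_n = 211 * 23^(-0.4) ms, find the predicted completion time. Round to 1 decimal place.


T_n = 211 * 23^(-0.4)
23^(-0.4) = 0.285305
T_n = 211 * 0.285305
= 60.2 ms


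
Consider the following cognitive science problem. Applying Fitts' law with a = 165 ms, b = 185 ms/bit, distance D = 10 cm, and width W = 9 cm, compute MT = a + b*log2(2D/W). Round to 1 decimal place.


MT = 165 + 185 * log2(2*10/9)
2D/W = 2.222222
log2(2.222222) = 1.152
MT = 165 + 185 * 1.152
= 378.1 ms


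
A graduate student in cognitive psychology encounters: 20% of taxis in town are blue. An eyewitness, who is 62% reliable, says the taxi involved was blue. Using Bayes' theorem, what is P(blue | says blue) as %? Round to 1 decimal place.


P(blue | says blue) = P(says blue | blue)*P(blue) / [P(says blue | blue)*P(blue) + P(says blue | not blue)*P(not blue)]
Numerator = 0.62 * 0.2 = 0.124
False identification = 0.38 * 0.8 = 0.304
P = 0.124 / (0.124 + 0.304)
= 0.124 / 0.428
As percentage = 29.0


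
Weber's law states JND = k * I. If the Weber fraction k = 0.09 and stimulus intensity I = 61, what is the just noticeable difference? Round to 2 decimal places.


JND = k * I
JND = 0.09 * 61
= 5.49


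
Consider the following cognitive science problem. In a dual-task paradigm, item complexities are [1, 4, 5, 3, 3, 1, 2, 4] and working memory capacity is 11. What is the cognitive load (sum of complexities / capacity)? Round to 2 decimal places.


Total complexity = 1 + 4 + 5 + 3 + 3 + 1 + 2 + 4 = 23
Load = total / capacity = 23 / 11
= 2.09


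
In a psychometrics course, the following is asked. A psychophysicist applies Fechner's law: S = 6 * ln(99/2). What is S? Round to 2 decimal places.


S = 6 * ln(99/2)
I/I0 = 49.5
ln(49.5) = 3.902
S = 6 * 3.902
= 23.41


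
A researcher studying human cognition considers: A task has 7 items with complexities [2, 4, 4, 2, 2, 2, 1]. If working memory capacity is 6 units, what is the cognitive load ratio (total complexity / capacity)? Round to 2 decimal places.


Total complexity = 2 + 4 + 4 + 2 + 2 + 2 + 1 = 17
Load = total / capacity = 17 / 6
= 2.83


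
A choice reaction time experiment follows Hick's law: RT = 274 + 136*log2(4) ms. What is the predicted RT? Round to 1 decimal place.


RT = 274 + 136 * log2(4)
log2(4) = 2.0
RT = 274 + 136 * 2.0
= 274 + 272.0
= 546.0 ms


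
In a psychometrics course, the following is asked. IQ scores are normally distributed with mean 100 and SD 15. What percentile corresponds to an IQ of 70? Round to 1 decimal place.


z = (IQ - mean) / SD
z = (70 - 100) / 15 = -2.0
Percentile = Phi(-2.0) * 100
Phi(-2.0) = 0.02275
= 2.3


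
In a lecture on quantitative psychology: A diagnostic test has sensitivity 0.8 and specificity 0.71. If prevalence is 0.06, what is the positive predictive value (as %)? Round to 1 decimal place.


PPV = (sens * prev) / (sens * prev + (1-spec) * (1-prev))
Numerator = 0.8 * 0.06 = 0.048
P(positive and no disease) = (1 - spec) * (1 - prev) = (1 - 0.71) * (1 - 0.06) = 0.2726
Denominator = 0.048 + 0.2726 = 0.3206
PPV = 0.048 / 0.3206 = 0.149719
As percentage = 15.0


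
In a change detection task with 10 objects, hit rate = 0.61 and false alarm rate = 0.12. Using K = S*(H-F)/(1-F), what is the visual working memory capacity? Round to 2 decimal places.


K = S * (H - F) / (1 - F)
H - F = 0.49
1 - F = 0.88
K = 10 * 0.49 / 0.88
= 5.57


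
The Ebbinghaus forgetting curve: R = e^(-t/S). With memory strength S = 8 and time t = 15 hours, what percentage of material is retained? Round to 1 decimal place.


R = e^(-t/S)
-t/S = -15/8 = -1.875
R = e^(-1.875) = 0.153355
Percentage = 0.153355 * 100
= 15.3


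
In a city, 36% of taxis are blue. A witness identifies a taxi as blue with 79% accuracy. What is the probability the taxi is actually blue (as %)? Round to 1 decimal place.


P(blue | says blue) = P(says blue | blue)*P(blue) / [P(says blue | blue)*P(blue) + P(says blue | not blue)*P(not blue)]
Numerator = 0.79 * 0.36 = 0.2844
False identification = 0.21 * 0.64 = 0.1344
P = 0.2844 / (0.2844 + 0.1344)
= 0.2844 / 0.4188
As percentage = 67.9


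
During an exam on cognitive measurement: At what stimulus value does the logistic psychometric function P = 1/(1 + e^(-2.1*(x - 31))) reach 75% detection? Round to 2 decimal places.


At P = 0.75: 0.75 = 1/(1 + e^(-k*(x-x0)))
Solving: e^(-k*(x-x0)) = 1/3
x = x0 + ln(3)/k
ln(3) = 1.0986
x = 31 + 1.0986/2.1
= 31 + 0.5231
= 31.52


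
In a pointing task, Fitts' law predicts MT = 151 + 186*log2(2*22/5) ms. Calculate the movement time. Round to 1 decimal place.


MT = 151 + 186 * log2(2*22/5)
2D/W = 8.8
log2(8.8) = 3.1375
MT = 151 + 186 * 3.1375
= 734.6 ms


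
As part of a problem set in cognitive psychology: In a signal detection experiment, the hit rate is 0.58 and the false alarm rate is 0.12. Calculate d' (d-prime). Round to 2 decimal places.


d' = z(HR) - z(FAR)
z(0.58) = 0.2019
z(0.12) = -1.175
d' = 0.2019 - -1.175
= 1.38


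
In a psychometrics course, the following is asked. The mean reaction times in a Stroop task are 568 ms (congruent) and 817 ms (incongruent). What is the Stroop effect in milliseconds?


Stroop effect = RT(incongruent) - RT(congruent)
= 817 - 568
= 249 ms


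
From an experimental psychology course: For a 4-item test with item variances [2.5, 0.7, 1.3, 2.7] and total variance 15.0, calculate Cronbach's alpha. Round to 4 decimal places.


alpha = (k/(k-1)) * (1 - sum(s_i^2)/s_total^2)
sum(item variances) = 7.2
k/(k-1) = 4/3 = 1.333333
1 - 7.2/15.0 = 1 - 0.48 = 0.52
alpha = 1.333333 * 0.52
= 0.6933


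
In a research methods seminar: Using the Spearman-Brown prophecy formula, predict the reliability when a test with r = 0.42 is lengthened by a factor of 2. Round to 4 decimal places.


r_new = n*r / (1 + (n-1)*r)
Numerator = 2 * 0.42 = 0.84
Denominator = 1 + 1 * 0.42 = 1.42
r_new = 0.84 / 1.42
= 0.5915


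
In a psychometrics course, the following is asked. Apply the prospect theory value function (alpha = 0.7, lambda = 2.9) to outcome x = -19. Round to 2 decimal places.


Since x = -19 < 0, use v(x) = -lambda*(-x)^alpha
(-x) = 19
19^0.7 = 7.8547
v(-19) = -2.9 * 7.8547
= -22.78


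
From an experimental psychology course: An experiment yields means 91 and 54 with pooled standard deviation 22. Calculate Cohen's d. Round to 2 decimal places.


Cohen's d = (M1 - M2) / S_pooled
= (91 - 54) / 22
= 37 / 22
= 1.68


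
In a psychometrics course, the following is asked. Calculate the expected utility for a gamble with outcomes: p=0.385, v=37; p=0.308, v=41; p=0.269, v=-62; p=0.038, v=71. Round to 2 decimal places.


EU = sum(p_i * v_i)
0.385 * 37 = 14.245
0.308 * 41 = 12.628
0.269 * -62 = -16.678
0.038 * 71 = 2.698
EU = 14.245 + 12.628 + -16.678 + 2.698
= 12.89


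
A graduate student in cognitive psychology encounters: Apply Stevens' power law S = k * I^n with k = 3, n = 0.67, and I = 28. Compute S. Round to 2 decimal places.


S = 3 * 28^0.67
28^0.67 = 9.3239
S = 3 * 9.3239
= 27.97


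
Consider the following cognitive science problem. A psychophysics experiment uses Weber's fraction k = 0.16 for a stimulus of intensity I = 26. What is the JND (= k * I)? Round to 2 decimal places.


JND = k * I
JND = 0.16 * 26
= 4.16


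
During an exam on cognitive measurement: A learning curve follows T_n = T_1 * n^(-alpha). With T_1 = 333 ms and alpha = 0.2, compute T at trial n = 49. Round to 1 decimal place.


T_n = 333 * 49^(-0.2)
49^(-0.2) = 0.459157
T_n = 333 * 0.459157
= 152.9 ms


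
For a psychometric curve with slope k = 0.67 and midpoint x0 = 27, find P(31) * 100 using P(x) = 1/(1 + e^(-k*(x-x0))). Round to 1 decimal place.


P(x) = 1/(1 + e^(-0.67*(31 - 27)))
Exponent = -0.67 * 4 = -2.68
e^(-2.68) = 0.068563
P = 1/(1 + 0.068563) = 0.935836
Percentage = 93.6


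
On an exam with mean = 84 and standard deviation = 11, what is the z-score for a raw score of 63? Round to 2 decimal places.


z = (X - mu) / sigma
= (63 - 84) / 11
= -21 / 11
= -1.91


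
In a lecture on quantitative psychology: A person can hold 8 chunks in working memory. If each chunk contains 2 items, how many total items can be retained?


Total items = chunks * items_per_chunk
= 8 * 2
= 16


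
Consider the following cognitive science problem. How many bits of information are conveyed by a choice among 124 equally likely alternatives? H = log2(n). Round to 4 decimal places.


H = log2(n)
H = log2(124)
= 6.9542


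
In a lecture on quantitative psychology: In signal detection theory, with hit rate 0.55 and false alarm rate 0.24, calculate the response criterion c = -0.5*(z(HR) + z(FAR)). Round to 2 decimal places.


c = -0.5 * (z(HR) + z(FAR))
z(0.55) = 0.1257
z(0.24) = -0.7063
c = -0.5 * (0.1257 + -0.7063)
= -0.5 * -0.5806
= 0.29


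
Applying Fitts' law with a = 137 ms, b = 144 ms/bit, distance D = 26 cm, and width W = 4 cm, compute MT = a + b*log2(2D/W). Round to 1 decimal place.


MT = 137 + 144 * log2(2*26/4)
2D/W = 13.0
log2(13.0) = 3.7004
MT = 137 + 144 * 3.7004
= 669.9 ms


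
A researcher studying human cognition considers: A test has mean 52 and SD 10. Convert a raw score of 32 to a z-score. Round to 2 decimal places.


z = (X - mu) / sigma
= (32 - 52) / 10
= -20 / 10
= -2.00


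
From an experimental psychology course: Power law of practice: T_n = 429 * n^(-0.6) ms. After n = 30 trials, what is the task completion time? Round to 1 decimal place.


T_n = 429 * 30^(-0.6)
30^(-0.6) = 0.129935
T_n = 429 * 0.129935
= 55.7 ms


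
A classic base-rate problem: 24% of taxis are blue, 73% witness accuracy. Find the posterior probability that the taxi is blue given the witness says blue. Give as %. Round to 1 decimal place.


P(blue | says blue) = P(says blue | blue)*P(blue) / [P(says blue | blue)*P(blue) + P(says blue | not blue)*P(not blue)]
Numerator = 0.73 * 0.24 = 0.1752
False identification = 0.27 * 0.76 = 0.2052
P = 0.1752 / (0.1752 + 0.2052)
= 0.1752 / 0.3804
As percentage = 46.1


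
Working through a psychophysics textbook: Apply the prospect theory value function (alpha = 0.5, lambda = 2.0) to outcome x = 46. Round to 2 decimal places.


Since x = 46 >= 0, use v(x) = x^0.5
46^0.5 = 6.7823
v(46) = 6.78


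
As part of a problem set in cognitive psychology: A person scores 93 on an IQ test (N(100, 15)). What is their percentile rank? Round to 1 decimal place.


z = (IQ - mean) / SD
z = (93 - 100) / 15 = -0.4667
Percentile = Phi(-0.4667) * 100
Phi(-0.4667) = 0.320357
= 32.0


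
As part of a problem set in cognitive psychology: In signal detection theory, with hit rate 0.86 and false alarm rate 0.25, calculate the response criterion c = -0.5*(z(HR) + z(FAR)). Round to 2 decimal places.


c = -0.5 * (z(HR) + z(FAR))
z(0.86) = 1.0803
z(0.25) = -0.6745
c = -0.5 * (1.0803 + -0.6745)
= -0.5 * 0.4058
= -0.20


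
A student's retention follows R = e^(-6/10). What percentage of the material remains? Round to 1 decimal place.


R = e^(-t/S)
-t/S = -6/10 = -0.6
R = e^(-0.6) = 0.548812
Percentage = 0.548812 * 100
= 54.9


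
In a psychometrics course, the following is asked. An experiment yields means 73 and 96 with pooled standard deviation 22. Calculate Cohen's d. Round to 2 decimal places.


Cohen's d = (M1 - M2) / S_pooled
= (73 - 96) / 22
= -23 / 22
= -1.05


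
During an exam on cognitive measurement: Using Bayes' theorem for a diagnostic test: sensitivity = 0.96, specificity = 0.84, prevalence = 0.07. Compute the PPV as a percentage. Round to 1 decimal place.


PPV = (sens * prev) / (sens * prev + (1-spec) * (1-prev))
Numerator = 0.96 * 0.07 = 0.0672
P(positive and no disease) = (1 - spec) * (1 - prev) = (1 - 0.84) * (1 - 0.07) = 0.1488
Denominator = 0.0672 + 0.1488 = 0.216
PPV = 0.0672 / 0.216 = 0.311111
As percentage = 31.1


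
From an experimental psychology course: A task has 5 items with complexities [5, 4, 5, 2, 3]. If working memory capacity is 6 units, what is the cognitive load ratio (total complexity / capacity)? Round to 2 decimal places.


Total complexity = 5 + 4 + 5 + 2 + 3 = 19
Load = total / capacity = 19 / 6
= 3.17


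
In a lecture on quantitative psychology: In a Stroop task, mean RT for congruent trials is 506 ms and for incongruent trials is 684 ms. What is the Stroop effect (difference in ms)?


Stroop effect = RT(incongruent) - RT(congruent)
= 684 - 506
= 178 ms
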